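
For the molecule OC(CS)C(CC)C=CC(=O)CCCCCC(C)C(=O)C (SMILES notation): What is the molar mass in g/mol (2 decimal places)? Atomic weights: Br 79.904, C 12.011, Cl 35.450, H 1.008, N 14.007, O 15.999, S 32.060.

First, the molecular formula is C17H30O3S (counting implicit H from valence).
  C: 17 × 12.011 = 204.187
  H: 30 × 1.008 = 30.240
  O: 3 × 15.999 = 47.997
  S: 1 × 32.060 = 32.060
Sum: 17×12.011 + 30×1.008 + 3×15.999 + 1×32.060 = 314.484 → 314.48 g/mol.

314.48 g/mol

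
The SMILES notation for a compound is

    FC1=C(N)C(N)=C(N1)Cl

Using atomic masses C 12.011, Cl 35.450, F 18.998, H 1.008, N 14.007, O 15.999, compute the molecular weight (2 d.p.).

First, the molecular formula is C4H5ClFN3 (counting implicit H from valence).
  C: 4 × 12.011 = 48.044
  Cl: 1 × 35.450 = 35.450
  F: 1 × 18.998 = 18.998
  H: 5 × 1.008 = 5.040
  N: 3 × 14.007 = 42.021
Sum: 4×12.011 + 1×35.450 + 1×18.998 + 5×1.008 + 3×14.007 = 149.553 → 149.55 g/mol.

149.55 g/mol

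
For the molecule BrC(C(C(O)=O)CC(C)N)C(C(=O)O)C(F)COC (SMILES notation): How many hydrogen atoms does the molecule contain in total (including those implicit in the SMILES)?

Walk through each heavy atom and fill implicit hydrogens from standard valence (C 4, N 3, O 2, S 2, halogen 1):
  atom 1: Br (halogen, monovalent) → 0 H
  atom 2: C, bond orders sum to 3 (valence 4) → 1 H
  atom 3: C, bond orders sum to 3 (valence 4) → 1 H
  atom 4: C, bond orders sum to 4 (valence 4) → 0 H
  atom 5: O, bond orders sum to 1 (valence 2) → 1 H
  atom 6: O, bond orders sum to 2 (valence 2) → 0 H
  atom 7: C, bond orders sum to 2 (valence 4) → 2 H
  atom 8: C, bond orders sum to 3 (valence 4) → 1 H
  atom 9: C, bond orders sum to 1 (valence 4) → 3 H
  atom 10: N, bond orders sum to 1 (valence 3) → 2 H
  atom 11: C, bond orders sum to 3 (valence 4) → 1 H
  atom 12: C, bond orders sum to 4 (valence 4) → 0 H
  atom 13: O, bond orders sum to 2 (valence 2) → 0 H
  atom 14: O, bond orders sum to 1 (valence 2) → 1 H
  atom 15: C, bond orders sum to 3 (valence 4) → 1 H
  atom 16: F (halogen, monovalent) → 0 H
  atom 17: C, bond orders sum to 2 (valence 4) → 2 H
  atom 18: O, bond orders sum to 2 (valence 2) → 0 H
  atom 19: C, bond orders sum to 1 (valence 4) → 3 H
Total hydrogens: 19.

19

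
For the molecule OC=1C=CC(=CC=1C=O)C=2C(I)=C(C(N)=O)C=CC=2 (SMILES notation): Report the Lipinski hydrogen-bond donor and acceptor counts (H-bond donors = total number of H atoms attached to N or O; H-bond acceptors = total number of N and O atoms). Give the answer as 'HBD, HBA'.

3, 4

Donors: find every N or O and count the H atoms it carries.
  atom 1 (O): bond orders sum to 1 → 1 H
  atom 9 (O): bond orders sum to 2 → 0 H
  atom 15 (N): bond orders sum to 1 → 2 H
  atom 16 (O): bond orders sum to 2 → 0 H
Lipinski HBD = 3.
Acceptors: N atoms = 1, O atoms = 3 → HBA = 4.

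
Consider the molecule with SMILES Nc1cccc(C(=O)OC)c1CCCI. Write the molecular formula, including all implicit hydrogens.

Walk through each heavy atom and fill implicit hydrogens from standard valence (C 4, N 3, O 2, S 2, halogen 1); for lowercase aromatic atoms, an aromatic c carries 1 H when it has two neighbours and 0 H with three, and aromatic n carries 0 H:
  atom 1: N, bond orders sum to 1 (valence 3) → 2 H
  atom 2: aromatic c, 3 neighbours → 0 H
  atom 3: aromatic c, 2 neighbours → 1 H
  atom 4: aromatic c, 2 neighbours → 1 H
  atom 5: aromatic c, 2 neighbours → 1 H
  atom 6: aromatic c, 3 neighbours → 0 H
  atom 7: C, bond orders sum to 4 (valence 4) → 0 H
  atom 8: O, bond orders sum to 2 (valence 2) → 0 H
  atom 9: O, bond orders sum to 2 (valence 2) → 0 H
  atom 10: C, bond orders sum to 1 (valence 4) → 3 H
  atom 11: aromatic c, 3 neighbours → 0 H
  atom 12: C, bond orders sum to 2 (valence 4) → 2 H
  atom 13: C, bond orders sum to 2 (valence 4) → 2 H
  atom 14: C, bond orders sum to 2 (valence 4) → 2 H
  atom 15: I (halogen, monovalent) → 0 H
Totals → C:11, H:14, I:1, N:1, O:2.

C11H14INO2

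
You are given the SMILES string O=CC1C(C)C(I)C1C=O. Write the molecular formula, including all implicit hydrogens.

Walk through each heavy atom and fill implicit hydrogens from standard valence (C 4, N 3, O 2, S 2, halogen 1):
  atom 1: O, bond orders sum to 2 (valence 2) → 0 H
  atom 2: C, bond orders sum to 3 (valence 4) → 1 H
  atom 3: C, bond orders sum to 3 (valence 4) → 1 H
  atom 4: C, bond orders sum to 3 (valence 4) → 1 H
  atom 5: C, bond orders sum to 1 (valence 4) → 3 H
  atom 6: C, bond orders sum to 3 (valence 4) → 1 H
  atom 7: I (halogen, monovalent) → 0 H
  atom 8: C, bond orders sum to 3 (valence 4) → 1 H
  atom 9: C, bond orders sum to 3 (valence 4) → 1 H
  atom 10: O, bond orders sum to 2 (valence 2) → 0 H
Totals → C:7, H:9, I:1, O:2.

C7H9IO2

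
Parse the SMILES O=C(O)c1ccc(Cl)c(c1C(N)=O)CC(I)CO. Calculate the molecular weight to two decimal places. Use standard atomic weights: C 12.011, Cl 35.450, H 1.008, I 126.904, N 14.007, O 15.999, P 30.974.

First, the molecular formula is C11H11ClINO4 (counting implicit H from valence).
  C: 11 × 12.011 = 132.121
  Cl: 1 × 35.450 = 35.450
  H: 11 × 1.008 = 11.088
  I: 1 × 126.904 = 126.904
  N: 1 × 14.007 = 14.007
  O: 4 × 15.999 = 63.996
Sum: 11×12.011 + 1×35.450 + 11×1.008 + 1×126.904 + 1×14.007 + 4×15.999 = 383.566 → 383.57 g/mol.

383.57 g/mol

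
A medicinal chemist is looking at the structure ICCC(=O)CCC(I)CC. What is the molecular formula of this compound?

Walk through each heavy atom and fill implicit hydrogens from standard valence (C 4, N 3, O 2, S 2, halogen 1):
  atom 1: I (halogen, monovalent) → 0 H
  atom 2: C, bond orders sum to 2 (valence 4) → 2 H
  atom 3: C, bond orders sum to 2 (valence 4) → 2 H
  atom 4: C, bond orders sum to 4 (valence 4) → 0 H
  atom 5: O, bond orders sum to 2 (valence 2) → 0 H
  atom 6: C, bond orders sum to 2 (valence 4) → 2 H
  atom 7: C, bond orders sum to 2 (valence 4) → 2 H
  atom 8: C, bond orders sum to 3 (valence 4) → 1 H
  atom 9: I (halogen, monovalent) → 0 H
  atom 10: C, bond orders sum to 2 (valence 4) → 2 H
  atom 11: C, bond orders sum to 1 (valence 4) → 3 H
Totals → C:8, H:14, I:2, O:1.
In Hill order: C8H14I2O.

C8H14I2O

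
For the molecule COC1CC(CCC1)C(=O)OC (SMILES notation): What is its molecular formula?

Walk through each heavy atom and fill implicit hydrogens from standard valence (C 4, N 3, O 2, S 2, halogen 1):
  atom 1: C, bond orders sum to 1 (valence 4) → 3 H
  atom 2: O, bond orders sum to 2 (valence 2) → 0 H
  atom 3: C, bond orders sum to 3 (valence 4) → 1 H
  atom 4: C, bond orders sum to 2 (valence 4) → 2 H
  atom 5: C, bond orders sum to 3 (valence 4) → 1 H
  atom 6: C, bond orders sum to 2 (valence 4) → 2 H
  atom 7: C, bond orders sum to 2 (valence 4) → 2 H
  atom 8: C, bond orders sum to 2 (valence 4) → 2 H
  atom 9: C, bond orders sum to 4 (valence 4) → 0 H
  atom 10: O, bond orders sum to 2 (valence 2) → 0 H
  atom 11: O, bond orders sum to 2 (valence 2) → 0 H
  atom 12: C, bond orders sum to 1 (valence 4) → 3 H
Totals → C:9, H:16, O:3.
In Hill order: C9H16O3.

C9H16O3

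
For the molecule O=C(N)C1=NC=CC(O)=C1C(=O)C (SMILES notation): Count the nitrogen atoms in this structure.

2

Scan the SMILES for N atoms (remember two-letter symbols like Cl and Br are single atoms).
Nitrogen count: 2.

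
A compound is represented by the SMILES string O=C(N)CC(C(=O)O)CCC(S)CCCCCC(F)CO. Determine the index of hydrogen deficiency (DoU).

2

Molecular formula: C14H26FNO4S.
DoU = (2C + 2 + N − H − X) / 2, where X is the halogen count and O/S are ignored.
    = (2·14 + 2 + 1 − 26 − 1) / 2 = 4 / 2 = 2.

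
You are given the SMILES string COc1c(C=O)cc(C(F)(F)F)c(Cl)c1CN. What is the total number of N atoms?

Scan the SMILES for N atoms (remember two-letter symbols like Cl and Br are single atoms).
Nitrogen count: 1.

1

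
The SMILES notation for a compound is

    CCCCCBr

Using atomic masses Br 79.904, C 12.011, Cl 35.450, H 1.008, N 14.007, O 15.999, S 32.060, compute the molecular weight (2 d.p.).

151.05 g/mol

First, the molecular formula is C5H11Br (counting implicit H from valence).
  Br: 1 × 79.904 = 79.904
  C: 5 × 12.011 = 60.055
  H: 11 × 1.008 = 11.088
Sum: 1×79.904 + 5×12.011 + 11×1.008 = 151.047 → 151.05 g/mol.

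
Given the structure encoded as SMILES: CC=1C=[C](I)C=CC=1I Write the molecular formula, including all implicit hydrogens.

C7H6I2

Walk through each heavy atom and fill implicit hydrogens from standard valence (C 4, N 3, O 2, S 2, halogen 1):
  atom 1: C, bond orders sum to 1 (valence 4) → 3 H
  atom 2: C, bond orders sum to 4 (valence 4) → 0 H
  atom 3: C, bond orders sum to 3 (valence 4) → 1 H
  atom 4: C with explicit H count 0
  atom 5: I (halogen, monovalent) → 0 H
  atom 6: C, bond orders sum to 3 (valence 4) → 1 H
  atom 7: C, bond orders sum to 3 (valence 4) → 1 H
  atom 8: C, bond orders sum to 4 (valence 4) → 0 H
  atom 9: I (halogen, monovalent) → 0 H
Totals → C:7, H:6, I:2.
In Hill order: C7H6I2.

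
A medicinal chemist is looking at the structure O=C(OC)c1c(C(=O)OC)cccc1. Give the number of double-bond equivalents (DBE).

Molecular formula: C10H10O4.
DoU = (2C + 2 + N − H − X) / 2, where X is the halogen count and O/S are ignored.
    = (2·10 + 2 + 0 − 10 − 0) / 2 = 12 / 2 = 6.

6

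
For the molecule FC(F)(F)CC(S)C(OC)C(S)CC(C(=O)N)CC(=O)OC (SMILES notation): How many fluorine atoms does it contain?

3

Scan the SMILES for F atoms (remember two-letter symbols like Cl and Br are single atoms).
Fluorine count: 3.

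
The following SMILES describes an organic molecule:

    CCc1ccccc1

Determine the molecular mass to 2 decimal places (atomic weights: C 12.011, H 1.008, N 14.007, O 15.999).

First, the molecular formula is C8H10 (counting implicit H from valence).
  C: 8 × 12.011 = 96.088
  H: 10 × 1.008 = 10.080
Sum: 8×12.011 + 10×1.008 = 106.168 → 106.17 g/mol.

106.17 g/mol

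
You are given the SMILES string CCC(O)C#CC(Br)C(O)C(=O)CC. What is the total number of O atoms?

Scan the SMILES for O atoms (remember two-letter symbols like Cl and Br are single atoms).
Oxygen count: 3.

3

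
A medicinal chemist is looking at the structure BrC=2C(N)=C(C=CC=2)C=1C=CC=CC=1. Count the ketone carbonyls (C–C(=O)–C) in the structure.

0

Scan the SMILES for the ketone motif — none present.
Groups that are present: 1 primary amine.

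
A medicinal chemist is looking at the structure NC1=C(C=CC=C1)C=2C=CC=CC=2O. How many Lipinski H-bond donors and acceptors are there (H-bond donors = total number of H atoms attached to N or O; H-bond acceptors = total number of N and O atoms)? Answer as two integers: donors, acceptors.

3, 2

Donors: find every N or O and count the H atoms it carries.
  atom 1 (N): bond orders sum to 1 → 2 H
  atom 14 (O): bond orders sum to 1 → 1 H
Lipinski HBD = 3.
Acceptors: N atoms = 1, O atoms = 1 → HBA = 2.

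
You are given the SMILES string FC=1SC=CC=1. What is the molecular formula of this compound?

Walk through each heavy atom and fill implicit hydrogens from standard valence (C 4, N 3, O 2, S 2, halogen 1):
  atom 1: F (halogen, monovalent) → 0 H
  atom 2: C, bond orders sum to 4 (valence 4) → 0 H
  atom 3: S, bond orders sum to 2 (valence 2) → 0 H
  atom 4: C, bond orders sum to 3 (valence 4) → 1 H
  atom 5: C, bond orders sum to 3 (valence 4) → 1 H
  atom 6: C, bond orders sum to 3 (valence 4) → 1 H
Totals → C:4, H:3, F:1, S:1.
In Hill order: C4H3FS.

C4H3FS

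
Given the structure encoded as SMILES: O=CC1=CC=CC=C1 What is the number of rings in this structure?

In SMILES, each pair of matching ring-closure digits denotes one ring-closing bond; the number of such bonds equals the number of independent rings.
Ring-closure bonds here: 1.

1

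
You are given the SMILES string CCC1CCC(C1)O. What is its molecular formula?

C7H14O

Walk through each heavy atom and fill implicit hydrogens from standard valence (C 4, N 3, O 2, S 2, halogen 1):
  atom 1: C, bond orders sum to 1 (valence 4) → 3 H
  atom 2: C, bond orders sum to 2 (valence 4) → 2 H
  atom 3: C, bond orders sum to 3 (valence 4) → 1 H
  atom 4: C, bond orders sum to 2 (valence 4) → 2 H
  atom 5: C, bond orders sum to 2 (valence 4) → 2 H
  atom 6: C, bond orders sum to 3 (valence 4) → 1 H
  atom 7: C, bond orders sum to 2 (valence 4) → 2 H
  atom 8: O, bond orders sum to 1 (valence 2) → 1 H
Totals → C:7, H:14, O:1.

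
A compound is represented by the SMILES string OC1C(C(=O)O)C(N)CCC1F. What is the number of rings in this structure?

1

In SMILES, each pair of matching ring-closure digits denotes one ring-closing bond; the number of such bonds equals the number of independent rings.
Ring-closure bonds here: 1.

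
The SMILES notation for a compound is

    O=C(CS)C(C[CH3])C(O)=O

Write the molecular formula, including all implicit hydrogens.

C6H10O3S

Walk through each heavy atom and fill implicit hydrogens from standard valence (C 4, N 3, O 2, S 2, halogen 1):
  atom 1: O, bond orders sum to 2 (valence 2) → 0 H
  atom 2: C, bond orders sum to 4 (valence 4) → 0 H
  atom 3: C, bond orders sum to 2 (valence 4) → 2 H
  atom 4: S, bond orders sum to 1 (valence 2) → 1 H
  atom 5: C, bond orders sum to 3 (valence 4) → 1 H
  atom 6: C, bond orders sum to 2 (valence 4) → 2 H
  atom 7: C with explicit H count 3
  atom 8: C, bond orders sum to 4 (valence 4) → 0 H
  atom 9: O, bond orders sum to 1 (valence 2) → 1 H
  atom 10: O, bond orders sum to 2 (valence 2) → 0 H
Totals → C:6, H:10, O:3, S:1.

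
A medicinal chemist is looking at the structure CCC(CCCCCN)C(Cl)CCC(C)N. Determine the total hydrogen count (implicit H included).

29

Walk through each heavy atom and fill implicit hydrogens from standard valence (C 4, N 3, O 2, S 2, halogen 1):
  atom 1: C, bond orders sum to 1 (valence 4) → 3 H
  atom 2: C, bond orders sum to 2 (valence 4) → 2 H
  atom 3: C, bond orders sum to 3 (valence 4) → 1 H
  atom 4: C, bond orders sum to 2 (valence 4) → 2 H
  atom 5: C, bond orders sum to 2 (valence 4) → 2 H
  atom 6: C, bond orders sum to 2 (valence 4) → 2 H
  atom 7: C, bond orders sum to 2 (valence 4) → 2 H
  atom 8: C, bond orders sum to 2 (valence 4) → 2 H
  atom 9: N, bond orders sum to 1 (valence 3) → 2 H
  atom 10: C, bond orders sum to 3 (valence 4) → 1 H
  atom 11: Cl (halogen, monovalent) → 0 H
  atom 12: C, bond orders sum to 2 (valence 4) → 2 H
  atom 13: C, bond orders sum to 2 (valence 4) → 2 H
  atom 14: C, bond orders sum to 3 (valence 4) → 1 H
  atom 15: C, bond orders sum to 1 (valence 4) → 3 H
  atom 16: N, bond orders sum to 1 (valence 3) → 2 H
Total hydrogens: 29.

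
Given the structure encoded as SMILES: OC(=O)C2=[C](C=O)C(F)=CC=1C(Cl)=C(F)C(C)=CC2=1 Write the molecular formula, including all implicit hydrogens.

C13H7ClF2O3

Walk through each heavy atom and fill implicit hydrogens from standard valence (C 4, N 3, O 2, S 2, halogen 1):
  atom 1: O, bond orders sum to 1 (valence 2) → 1 H
  atom 2: C, bond orders sum to 4 (valence 4) → 0 H
  atom 3: O, bond orders sum to 2 (valence 2) → 0 H
  atom 4: C, bond orders sum to 4 (valence 4) → 0 H
  atom 5: C with explicit H count 0
  atom 6: C, bond orders sum to 3 (valence 4) → 1 H
  atom 7: O, bond orders sum to 2 (valence 2) → 0 H
  atom 8: C, bond orders sum to 4 (valence 4) → 0 H
  atom 9: F (halogen, monovalent) → 0 H
  atom 10: C, bond orders sum to 3 (valence 4) → 1 H
  atom 11: C, bond orders sum to 4 (valence 4) → 0 H
  atom 12: C, bond orders sum to 4 (valence 4) → 0 H
  atom 13: Cl (halogen, monovalent) → 0 H
  atom 14: C, bond orders sum to 4 (valence 4) → 0 H
  atom 15: F (halogen, monovalent) → 0 H
  atom 16: C, bond orders sum to 4 (valence 4) → 0 H
  atom 17: C, bond orders sum to 1 (valence 4) → 3 H
  atom 18: C, bond orders sum to 3 (valence 4) → 1 H
  atom 19: C, bond orders sum to 4 (valence 4) → 0 H
Totals → C:13, H:7, Cl:1, F:2, O:3.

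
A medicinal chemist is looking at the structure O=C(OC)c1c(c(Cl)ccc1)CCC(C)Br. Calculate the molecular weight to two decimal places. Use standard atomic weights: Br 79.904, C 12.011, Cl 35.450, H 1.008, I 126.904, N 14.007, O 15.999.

305.60 g/mol

First, the molecular formula is C12H14BrClO2 (counting implicit H from valence).
  Br: 1 × 79.904 = 79.904
  C: 12 × 12.011 = 144.132
  Cl: 1 × 35.450 = 35.450
  H: 14 × 1.008 = 14.112
  O: 2 × 15.999 = 31.998
Sum: 1×79.904 + 12×12.011 + 1×35.450 + 14×1.008 + 2×15.999 = 305.596 → 305.60 g/mol.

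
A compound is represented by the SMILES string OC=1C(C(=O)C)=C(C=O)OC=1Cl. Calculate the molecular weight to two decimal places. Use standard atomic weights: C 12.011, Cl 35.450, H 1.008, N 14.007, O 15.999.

188.56 g/mol

First, the molecular formula is C7H5ClO4 (counting implicit H from valence).
  C: 7 × 12.011 = 84.077
  Cl: 1 × 35.450 = 35.450
  H: 5 × 1.008 = 5.040
  O: 4 × 15.999 = 63.996
Sum: 7×12.011 + 1×35.450 + 5×1.008 + 4×15.999 = 188.563 → 188.56 g/mol.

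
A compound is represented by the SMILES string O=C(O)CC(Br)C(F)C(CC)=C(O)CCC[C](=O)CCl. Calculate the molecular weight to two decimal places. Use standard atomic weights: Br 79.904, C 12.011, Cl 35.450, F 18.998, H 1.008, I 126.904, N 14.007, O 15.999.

First, the molecular formula is C13H19BrClFO4 (counting implicit H from valence).
  Br: 1 × 79.904 = 79.904
  C: 13 × 12.011 = 156.143
  Cl: 1 × 35.450 = 35.450
  F: 1 × 18.998 = 18.998
  H: 19 × 1.008 = 19.152
  O: 4 × 15.999 = 63.996
Sum: 1×79.904 + 13×12.011 + 1×35.450 + 1×18.998 + 19×1.008 + 4×15.999 = 373.643 → 373.64 g/mol.

373.64 g/mol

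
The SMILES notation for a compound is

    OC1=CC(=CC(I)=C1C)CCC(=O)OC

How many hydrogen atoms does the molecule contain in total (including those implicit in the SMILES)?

13

Walk through each heavy atom and fill implicit hydrogens from standard valence (C 4, N 3, O 2, S 2, halogen 1):
  atom 1: O, bond orders sum to 1 (valence 2) → 1 H
  atom 2: C, bond orders sum to 4 (valence 4) → 0 H
  atom 3: C, bond orders sum to 3 (valence 4) → 1 H
  atom 4: C, bond orders sum to 4 (valence 4) → 0 H
  atom 5: C, bond orders sum to 3 (valence 4) → 1 H
  atom 6: C, bond orders sum to 4 (valence 4) → 0 H
  atom 7: I (halogen, monovalent) → 0 H
  atom 8: C, bond orders sum to 4 (valence 4) → 0 H
  atom 9: C, bond orders sum to 1 (valence 4) → 3 H
  atom 10: C, bond orders sum to 2 (valence 4) → 2 H
  atom 11: C, bond orders sum to 2 (valence 4) → 2 H
  atom 12: C, bond orders sum to 4 (valence 4) → 0 H
  atom 13: O, bond orders sum to 2 (valence 2) → 0 H
  atom 14: O, bond orders sum to 2 (valence 2) → 0 H
  atom 15: C, bond orders sum to 1 (valence 4) → 3 H
Total hydrogens: 13.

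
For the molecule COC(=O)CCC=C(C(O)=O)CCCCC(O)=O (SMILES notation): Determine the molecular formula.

Walk through each heavy atom and fill implicit hydrogens from standard valence (C 4, N 3, O 2, S 2, halogen 1):
  atom 1: C, bond orders sum to 1 (valence 4) → 3 H
  atom 2: O, bond orders sum to 2 (valence 2) → 0 H
  atom 3: C, bond orders sum to 4 (valence 4) → 0 H
  atom 4: O, bond orders sum to 2 (valence 2) → 0 H
  atom 5: C, bond orders sum to 2 (valence 4) → 2 H
  atom 6: C, bond orders sum to 2 (valence 4) → 2 H
  atom 7: C, bond orders sum to 3 (valence 4) → 1 H
  atom 8: C, bond orders sum to 4 (valence 4) → 0 H
  atom 9: C, bond orders sum to 4 (valence 4) → 0 H
  atom 10: O, bond orders sum to 1 (valence 2) → 1 H
  atom 11: O, bond orders sum to 2 (valence 2) → 0 H
  atom 12: C, bond orders sum to 2 (valence 4) → 2 H
  atom 13: C, bond orders sum to 2 (valence 4) → 2 H
  atom 14: C, bond orders sum to 2 (valence 4) → 2 H
  atom 15: C, bond orders sum to 2 (valence 4) → 2 H
  atom 16: C, bond orders sum to 4 (valence 4) → 0 H
  atom 17: O, bond orders sum to 1 (valence 2) → 1 H
  atom 18: O, bond orders sum to 2 (valence 2) → 0 H
Totals → C:12, H:18, O:6.
In Hill order: C12H18O6.

C12H18O6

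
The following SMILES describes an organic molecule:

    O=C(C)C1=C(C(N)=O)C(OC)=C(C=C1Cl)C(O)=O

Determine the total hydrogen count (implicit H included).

Walk through each heavy atom and fill implicit hydrogens from standard valence (C 4, N 3, O 2, S 2, halogen 1):
  atom 1: O, bond orders sum to 2 (valence 2) → 0 H
  atom 2: C, bond orders sum to 4 (valence 4) → 0 H
  atom 3: C, bond orders sum to 1 (valence 4) → 3 H
  atom 4: C, bond orders sum to 4 (valence 4) → 0 H
  atom 5: C, bond orders sum to 4 (valence 4) → 0 H
  atom 6: C, bond orders sum to 4 (valence 4) → 0 H
  atom 7: N, bond orders sum to 1 (valence 3) → 2 H
  atom 8: O, bond orders sum to 2 (valence 2) → 0 H
  atom 9: C, bond orders sum to 4 (valence 4) → 0 H
  atom 10: O, bond orders sum to 2 (valence 2) → 0 H
  atom 11: C, bond orders sum to 1 (valence 4) → 3 H
  atom 12: C, bond orders sum to 4 (valence 4) → 0 H
  atom 13: C, bond orders sum to 3 (valence 4) → 1 H
  atom 14: C, bond orders sum to 4 (valence 4) → 0 H
  atom 15: Cl (halogen, monovalent) → 0 H
  atom 16: C, bond orders sum to 4 (valence 4) → 0 H
  atom 17: O, bond orders sum to 1 (valence 2) → 1 H
  atom 18: O, bond orders sum to 2 (valence 2) → 0 H
Total hydrogens: 10.

10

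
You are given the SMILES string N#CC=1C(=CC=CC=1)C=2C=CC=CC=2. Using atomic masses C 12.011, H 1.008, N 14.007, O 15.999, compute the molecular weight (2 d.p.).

179.22 g/mol

First, the molecular formula is C13H9N (counting implicit H from valence).
  C: 13 × 12.011 = 156.143
  H: 9 × 1.008 = 9.072
  N: 1 × 14.007 = 14.007
Sum: 13×12.011 + 9×1.008 + 1×14.007 = 179.222 → 179.22 g/mol.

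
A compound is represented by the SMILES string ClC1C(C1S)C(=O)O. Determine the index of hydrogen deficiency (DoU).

Degree of unsaturation = (number of rings) + (number of π bonds).
Ring closures in the SMILES: 1.
π bonds: 1 double bond (each 1 DoU) → 1 DoU from unsaturation.
Total DoU = 1 + 1 = 2.

2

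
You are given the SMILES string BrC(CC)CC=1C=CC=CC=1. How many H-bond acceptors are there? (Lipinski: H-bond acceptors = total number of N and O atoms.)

N atoms: 0; O atoms: 0.
Lipinski HBA = 0 + 0 = 0.

0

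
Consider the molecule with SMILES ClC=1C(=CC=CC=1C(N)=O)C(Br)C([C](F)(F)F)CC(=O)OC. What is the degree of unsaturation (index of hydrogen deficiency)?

6

Molecular formula: C13H12BrClF3NO3.
DoU = (2C + 2 + N − H − X) / 2, where X is the halogen count and O/S are ignored.
    = (2·13 + 2 + 1 − 12 − 5) / 2 = 12 / 2 = 6.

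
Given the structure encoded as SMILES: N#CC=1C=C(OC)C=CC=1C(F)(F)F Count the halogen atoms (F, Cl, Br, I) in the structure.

Halogen atoms appear at heavy-atom positions 12, 13, 14 (3×F).
Other groups present: 1 ether, 1 nitrile.
Halogen count: 3.

3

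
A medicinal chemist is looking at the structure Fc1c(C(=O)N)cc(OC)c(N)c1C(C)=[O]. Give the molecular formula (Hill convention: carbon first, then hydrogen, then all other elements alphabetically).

C10H11FN2O3

Walk through each heavy atom and fill implicit hydrogens from standard valence (C 4, N 3, O 2, S 2, halogen 1); for lowercase aromatic atoms, an aromatic c carries 1 H when it has two neighbours and 0 H with three, and aromatic n carries 0 H:
  atom 1: F (halogen, monovalent) → 0 H
  atom 2: aromatic c, 3 neighbours → 0 H
  atom 3: aromatic c, 3 neighbours → 0 H
  atom 4: C, bond orders sum to 4 (valence 4) → 0 H
  atom 5: O, bond orders sum to 2 (valence 2) → 0 H
  atom 6: N, bond orders sum to 1 (valence 3) → 2 H
  atom 7: aromatic c, 2 neighbours → 1 H
  atom 8: aromatic c, 3 neighbours → 0 H
  atom 9: O, bond orders sum to 2 (valence 2) → 0 H
  atom 10: C, bond orders sum to 1 (valence 4) → 3 H
  atom 11: aromatic c, 3 neighbours → 0 H
  atom 12: N, bond orders sum to 1 (valence 3) → 2 H
  atom 13: aromatic c, 3 neighbours → 0 H
  atom 14: C, bond orders sum to 4 (valence 4) → 0 H
  atom 15: C, bond orders sum to 1 (valence 4) → 3 H
  atom 16: O with explicit H count 0
Totals → C:10, H:11, F:1, N:2, O:3.
In Hill order: C10H11FN2O3.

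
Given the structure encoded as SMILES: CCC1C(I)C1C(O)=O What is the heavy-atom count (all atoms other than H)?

Every atom symbol written in the SMILES (organic subset) is one heavy atom; implicit H are not written.
Heavy atoms by element → C:6, I:1, O:2.
Total: 9.

9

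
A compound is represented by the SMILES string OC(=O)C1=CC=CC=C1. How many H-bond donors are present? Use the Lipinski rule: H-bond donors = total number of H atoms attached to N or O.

Donors: find every N or O and count the H atoms it carries.
  atom 1 (O): bond orders sum to 1 → 1 H
  atom 3 (O): bond orders sum to 2 → 0 H
Lipinski HBD = 1.

1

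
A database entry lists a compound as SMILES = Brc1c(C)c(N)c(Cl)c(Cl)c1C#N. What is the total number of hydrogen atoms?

5

Walk through each heavy atom and fill implicit hydrogens from standard valence (C 4, N 3, O 2, S 2, halogen 1); for lowercase aromatic atoms, an aromatic c carries 1 H when it has two neighbours and 0 H with three, and aromatic n carries 0 H:
  atom 1: Br (halogen, monovalent) → 0 H
  atom 2: aromatic c, 3 neighbours → 0 H
  atom 3: aromatic c, 3 neighbours → 0 H
  atom 4: C, bond orders sum to 1 (valence 4) → 3 H
  atom 5: aromatic c, 3 neighbours → 0 H
  atom 6: N, bond orders sum to 1 (valence 3) → 2 H
  atom 7: aromatic c, 3 neighbours → 0 H
  atom 8: Cl (halogen, monovalent) → 0 H
  atom 9: aromatic c, 3 neighbours → 0 H
  atom 10: Cl (halogen, monovalent) → 0 H
  atom 11: aromatic c, 3 neighbours → 0 H
  atom 12: C, bond orders sum to 4 (valence 4) → 0 H
  atom 13: N, bond orders sum to 3 (valence 3) → 0 H
Total hydrogens: 5.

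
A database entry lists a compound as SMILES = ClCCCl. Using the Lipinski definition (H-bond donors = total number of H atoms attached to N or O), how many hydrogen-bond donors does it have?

0

Donors: find every N or O and count the H atoms it carries.
  (no N or O atoms present)
Lipinski HBD = 0.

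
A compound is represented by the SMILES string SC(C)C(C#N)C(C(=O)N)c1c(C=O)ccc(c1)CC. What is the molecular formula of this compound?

C15H18N2O2S

Walk through each heavy atom and fill implicit hydrogens from standard valence (C 4, N 3, O 2, S 2, halogen 1); for lowercase aromatic atoms, an aromatic c carries 1 H when it has two neighbours and 0 H with three, and aromatic n carries 0 H:
  atom 1: S, bond orders sum to 1 (valence 2) → 1 H
  atom 2: C, bond orders sum to 3 (valence 4) → 1 H
  atom 3: C, bond orders sum to 1 (valence 4) → 3 H
  atom 4: C, bond orders sum to 3 (valence 4) → 1 H
  atom 5: C, bond orders sum to 4 (valence 4) → 0 H
  atom 6: N, bond orders sum to 3 (valence 3) → 0 H
  atom 7: C, bond orders sum to 3 (valence 4) → 1 H
  atom 8: C, bond orders sum to 4 (valence 4) → 0 H
  atom 9: O, bond orders sum to 2 (valence 2) → 0 H
  atom 10: N, bond orders sum to 1 (valence 3) → 2 H
  atom 11: aromatic c, 3 neighbours → 0 H
  atom 12: aromatic c, 3 neighbours → 0 H
  atom 13: C, bond orders sum to 3 (valence 4) → 1 H
  atom 14: O, bond orders sum to 2 (valence 2) → 0 H
  atom 15: aromatic c, 2 neighbours → 1 H
  atom 16: aromatic c, 2 neighbours → 1 H
  atom 17: aromatic c, 3 neighbours → 0 H
  atom 18: aromatic c, 2 neighbours → 1 H
  atom 19: C, bond orders sum to 2 (valence 4) → 2 H
  atom 20: C, bond orders sum to 1 (valence 4) → 3 H
Totals → C:15, H:18, N:2, O:2, S:1.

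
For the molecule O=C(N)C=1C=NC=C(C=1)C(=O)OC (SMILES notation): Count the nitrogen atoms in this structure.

2

Scan the SMILES for N atoms (remember two-letter symbols like Cl and Br are single atoms).
Nitrogen count: 2.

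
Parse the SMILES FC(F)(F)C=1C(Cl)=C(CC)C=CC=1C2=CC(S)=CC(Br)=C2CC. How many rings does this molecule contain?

In SMILES, each pair of matching ring-closure digits denotes one ring-closing bond; the number of such bonds equals the number of independent rings.
Ring-closure bonds here: 2.

2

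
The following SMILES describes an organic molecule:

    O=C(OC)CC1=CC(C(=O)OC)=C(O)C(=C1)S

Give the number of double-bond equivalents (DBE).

6

Degree of unsaturation = (number of rings) + (number of π bonds).
Ring closures in the SMILES: 1.
π bonds: 5 double bonds (each 1 DoU) → 5 DoU from unsaturation.
Total DoU = 1 + 5 = 6.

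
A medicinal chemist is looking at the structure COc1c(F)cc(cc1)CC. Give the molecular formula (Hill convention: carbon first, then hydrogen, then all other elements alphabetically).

Walk through each heavy atom and fill implicit hydrogens from standard valence (C 4, N 3, O 2, S 2, halogen 1); for lowercase aromatic atoms, an aromatic c carries 1 H when it has two neighbours and 0 H with three, and aromatic n carries 0 H:
  atom 1: C, bond orders sum to 1 (valence 4) → 3 H
  atom 2: O, bond orders sum to 2 (valence 2) → 0 H
  atom 3: aromatic c, 3 neighbours → 0 H
  atom 4: aromatic c, 3 neighbours → 0 H
  atom 5: F (halogen, monovalent) → 0 H
  atom 6: aromatic c, 2 neighbours → 1 H
  atom 7: aromatic c, 3 neighbours → 0 H
  atom 8: aromatic c, 2 neighbours → 1 H
  atom 9: aromatic c, 2 neighbours → 1 H
  atom 10: C, bond orders sum to 2 (valence 4) → 2 H
  atom 11: C, bond orders sum to 1 (valence 4) → 3 H
Totals → C:9, H:11, F:1, O:1.
In Hill order: C9H11FO.

C9H11FO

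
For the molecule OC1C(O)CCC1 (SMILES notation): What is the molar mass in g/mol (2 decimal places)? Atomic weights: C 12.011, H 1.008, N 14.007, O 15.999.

First, the molecular formula is C5H10O2 (counting implicit H from valence).
  C: 5 × 12.011 = 60.055
  H: 10 × 1.008 = 10.080
  O: 2 × 15.999 = 31.998
Sum: 5×12.011 + 10×1.008 + 2×15.999 = 102.133 → 102.13 g/mol.

102.13 g/mol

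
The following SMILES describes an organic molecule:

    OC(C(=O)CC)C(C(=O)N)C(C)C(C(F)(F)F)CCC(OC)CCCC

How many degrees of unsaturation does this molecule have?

2

Molecular formula: C18H32F3NO4.
DoU = (2C + 2 + N − H − X) / 2, where X is the halogen count and O/S are ignored.
    = (2·18 + 2 + 1 − 32 − 3) / 2 = 4 / 2 = 2.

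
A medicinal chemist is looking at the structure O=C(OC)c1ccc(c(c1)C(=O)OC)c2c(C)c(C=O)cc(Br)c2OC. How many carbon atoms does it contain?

19

Count every carbon token in the SMILES (each C, including those in ring-closure positions and inside branches).
Carbon count: 19.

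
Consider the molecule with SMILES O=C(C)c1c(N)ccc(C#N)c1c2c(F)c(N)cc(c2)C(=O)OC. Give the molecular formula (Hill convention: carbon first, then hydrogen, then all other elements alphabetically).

C17H14FN3O3

Walk through each heavy atom and fill implicit hydrogens from standard valence (C 4, N 3, O 2, S 2, halogen 1); for lowercase aromatic atoms, an aromatic c carries 1 H when it has two neighbours and 0 H with three, and aromatic n carries 0 H:
  atom 1: O, bond orders sum to 2 (valence 2) → 0 H
  atom 2: C, bond orders sum to 4 (valence 4) → 0 H
  atom 3: C, bond orders sum to 1 (valence 4) → 3 H
  atom 4: aromatic c, 3 neighbours → 0 H
  atom 5: aromatic c, 3 neighbours → 0 H
  atom 6: N, bond orders sum to 1 (valence 3) → 2 H
  atom 7: aromatic c, 2 neighbours → 1 H
  atom 8: aromatic c, 2 neighbours → 1 H
  atom 9: aromatic c, 3 neighbours → 0 H
  atom 10: C, bond orders sum to 4 (valence 4) → 0 H
  atom 11: N, bond orders sum to 3 (valence 3) → 0 H
  atom 12: aromatic c, 3 neighbours → 0 H
  atom 13: aromatic c, 3 neighbours → 0 H
  atom 14: aromatic c, 3 neighbours → 0 H
  atom 15: F (halogen, monovalent) → 0 H
  atom 16: aromatic c, 3 neighbours → 0 H
  atom 17: N, bond orders sum to 1 (valence 3) → 2 H
  atom 18: aromatic c, 2 neighbours → 1 H
  atom 19: aromatic c, 3 neighbours → 0 H
  atom 20: aromatic c, 2 neighbours → 1 H
  atom 21: C, bond orders sum to 4 (valence 4) → 0 H
  atom 22: O, bond orders sum to 2 (valence 2) → 0 H
  atom 23: O, bond orders sum to 2 (valence 2) → 0 H
  atom 24: C, bond orders sum to 1 (valence 4) → 3 H
Totals → C:17, H:14, F:1, N:3, O:3.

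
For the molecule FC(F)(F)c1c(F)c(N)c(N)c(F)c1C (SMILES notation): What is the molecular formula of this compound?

C8H7F5N2

Walk through each heavy atom and fill implicit hydrogens from standard valence (C 4, N 3, O 2, S 2, halogen 1); for lowercase aromatic atoms, an aromatic c carries 1 H when it has two neighbours and 0 H with three, and aromatic n carries 0 H:
  atom 1: F (halogen, monovalent) → 0 H
  atom 2: C, bond orders sum to 4 (valence 4) → 0 H
  atom 3: F (halogen, monovalent) → 0 H
  atom 4: F (halogen, monovalent) → 0 H
  atom 5: aromatic c, 3 neighbours → 0 H
  atom 6: aromatic c, 3 neighbours → 0 H
  atom 7: F (halogen, monovalent) → 0 H
  atom 8: aromatic c, 3 neighbours → 0 H
  atom 9: N, bond orders sum to 1 (valence 3) → 2 H
  atom 10: aromatic c, 3 neighbours → 0 H
  atom 11: N, bond orders sum to 1 (valence 3) → 2 H
  atom 12: aromatic c, 3 neighbours → 0 H
  atom 13: F (halogen, monovalent) → 0 H
  atom 14: aromatic c, 3 neighbours → 0 H
  atom 15: C, bond orders sum to 1 (valence 4) → 3 H
Totals → C:8, H:7, F:5, N:2.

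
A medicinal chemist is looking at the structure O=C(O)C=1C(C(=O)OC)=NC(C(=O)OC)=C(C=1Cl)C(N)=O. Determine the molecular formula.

Walk through each heavy atom and fill implicit hydrogens from standard valence (C 4, N 3, O 2, S 2, halogen 1):
  atom 1: O, bond orders sum to 2 (valence 2) → 0 H
  atom 2: C, bond orders sum to 4 (valence 4) → 0 H
  atom 3: O, bond orders sum to 1 (valence 2) → 1 H
  atom 4: C, bond orders sum to 4 (valence 4) → 0 H
  atom 5: C, bond orders sum to 4 (valence 4) → 0 H
  atom 6: C, bond orders sum to 4 (valence 4) → 0 H
  atom 7: O, bond orders sum to 2 (valence 2) → 0 H
  atom 8: O, bond orders sum to 2 (valence 2) → 0 H
  atom 9: C, bond orders sum to 1 (valence 4) → 3 H
  atom 10: N, bond orders sum to 3 (valence 3) → 0 H
  atom 11: C, bond orders sum to 4 (valence 4) → 0 H
  atom 12: C, bond orders sum to 4 (valence 4) → 0 H
  atom 13: O, bond orders sum to 2 (valence 2) → 0 H
  atom 14: O, bond orders sum to 2 (valence 2) → 0 H
  atom 15: C, bond orders sum to 1 (valence 4) → 3 H
  atom 16: C, bond orders sum to 4 (valence 4) → 0 H
  atom 17: C, bond orders sum to 4 (valence 4) → 0 H
  atom 18: Cl (halogen, monovalent) → 0 H
  atom 19: C, bond orders sum to 4 (valence 4) → 0 H
  atom 20: N, bond orders sum to 1 (valence 3) → 2 H
  atom 21: O, bond orders sum to 2 (valence 2) → 0 H
Totals → C:11, H:9, Cl:1, N:2, O:7.
In Hill order: C11H9ClN2O7.

C11H9ClN2O7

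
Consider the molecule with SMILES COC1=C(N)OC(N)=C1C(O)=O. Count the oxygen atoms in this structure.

Scan the SMILES for O atoms (remember two-letter symbols like Cl and Br are single atoms).
Oxygen count: 4.

4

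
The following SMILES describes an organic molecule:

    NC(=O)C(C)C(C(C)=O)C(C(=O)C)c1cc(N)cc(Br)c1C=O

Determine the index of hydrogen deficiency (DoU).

8

Molecular formula: C16H19BrN2O4.
DoU = (2C + 2 + N − H − X) / 2, where X is the halogen count and O/S are ignored.
    = (2·16 + 2 + 2 − 19 − 1) / 2 = 16 / 2 = 8.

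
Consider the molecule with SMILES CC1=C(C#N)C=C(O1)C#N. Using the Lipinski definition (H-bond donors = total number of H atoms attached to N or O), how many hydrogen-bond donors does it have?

0

Donors: find every N or O and count the H atoms it carries.
  atom 5 (N): bond orders sum to 3 → 0 H
  atom 8 (O): bond orders sum to 2 → 0 H
  atom 10 (N): bond orders sum to 3 → 0 H
Lipinski HBD = 0.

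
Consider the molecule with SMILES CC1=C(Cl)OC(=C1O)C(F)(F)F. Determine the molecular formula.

C6H4ClF3O2

Walk through each heavy atom and fill implicit hydrogens from standard valence (C 4, N 3, O 2, S 2, halogen 1):
  atom 1: C, bond orders sum to 1 (valence 4) → 3 H
  atom 2: C, bond orders sum to 4 (valence 4) → 0 H
  atom 3: C, bond orders sum to 4 (valence 4) → 0 H
  atom 4: Cl (halogen, monovalent) → 0 H
  atom 5: O, bond orders sum to 2 (valence 2) → 0 H
  atom 6: C, bond orders sum to 4 (valence 4) → 0 H
  atom 7: C, bond orders sum to 4 (valence 4) → 0 H
  atom 8: O, bond orders sum to 1 (valence 2) → 1 H
  atom 9: C, bond orders sum to 4 (valence 4) → 0 H
  atom 10: F (halogen, monovalent) → 0 H
  atom 11: F (halogen, monovalent) → 0 H
  atom 12: F (halogen, monovalent) → 0 H
Totals → C:6, H:4, Cl:1, F:3, O:2.
In Hill order: C6H4ClF3O2.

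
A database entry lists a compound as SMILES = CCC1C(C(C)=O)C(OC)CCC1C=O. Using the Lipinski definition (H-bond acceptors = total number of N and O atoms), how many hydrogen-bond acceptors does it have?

N atoms: 0; O atoms: 3.
Lipinski HBA = 0 + 3 = 3.

3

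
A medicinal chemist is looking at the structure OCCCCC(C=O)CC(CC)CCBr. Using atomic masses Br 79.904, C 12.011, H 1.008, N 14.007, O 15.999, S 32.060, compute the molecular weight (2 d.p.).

279.22 g/mol

First, the molecular formula is C12H23BrO2 (counting implicit H from valence).
  Br: 1 × 79.904 = 79.904
  C: 12 × 12.011 = 144.132
  H: 23 × 1.008 = 23.184
  O: 2 × 15.999 = 31.998
Sum: 1×79.904 + 12×12.011 + 23×1.008 + 2×15.999 = 279.218 → 279.22 g/mol.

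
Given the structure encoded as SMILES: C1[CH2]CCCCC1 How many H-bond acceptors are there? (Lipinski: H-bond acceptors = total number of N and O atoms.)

0

N atoms: 0; O atoms: 0.
Lipinski HBA = 0 + 0 = 0.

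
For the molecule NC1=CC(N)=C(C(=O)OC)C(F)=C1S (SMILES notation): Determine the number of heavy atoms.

Every atom symbol written in the SMILES (organic subset) is one heavy atom; implicit H are not written.
Heavy atoms by element → C:8, F:1, N:2, O:2, S:1.
Total: 14.

14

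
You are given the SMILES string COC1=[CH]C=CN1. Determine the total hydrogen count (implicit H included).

7

Walk through each heavy atom and fill implicit hydrogens from standard valence (C 4, N 3, O 2, S 2, halogen 1):
  atom 1: C, bond orders sum to 1 (valence 4) → 3 H
  atom 2: O, bond orders sum to 2 (valence 2) → 0 H
  atom 3: C, bond orders sum to 4 (valence 4) → 0 H
  atom 4: C with explicit H count 1
  atom 5: C, bond orders sum to 3 (valence 4) → 1 H
  atom 6: C, bond orders sum to 3 (valence 4) → 1 H
  atom 7: N, bond orders sum to 2 (valence 3) → 1 H
Total hydrogens: 7.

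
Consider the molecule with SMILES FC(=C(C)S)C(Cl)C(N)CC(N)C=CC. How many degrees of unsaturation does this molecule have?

2

Molecular formula: C10H18ClFN2S.
DoU = (2C + 2 + N − H − X) / 2, where X is the halogen count and O/S are ignored.
    = (2·10 + 2 + 2 − 18 − 2) / 2 = 4 / 2 = 2.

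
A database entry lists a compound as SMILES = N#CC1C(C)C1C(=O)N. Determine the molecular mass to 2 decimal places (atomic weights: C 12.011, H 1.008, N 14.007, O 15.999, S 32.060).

124.14 g/mol

First, the molecular formula is C6H8N2O (counting implicit H from valence).
  C: 6 × 12.011 = 72.066
  H: 8 × 1.008 = 8.064
  N: 2 × 14.007 = 28.014
  O: 1 × 15.999 = 15.999
Sum: 6×12.011 + 8×1.008 + 2×14.007 + 1×15.999 = 124.143 → 124.14 g/mol.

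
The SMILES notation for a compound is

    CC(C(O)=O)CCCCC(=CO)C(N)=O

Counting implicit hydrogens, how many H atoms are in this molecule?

17

Walk through each heavy atom and fill implicit hydrogens from standard valence (C 4, N 3, O 2, S 2, halogen 1):
  atom 1: C, bond orders sum to 1 (valence 4) → 3 H
  atom 2: C, bond orders sum to 3 (valence 4) → 1 H
  atom 3: C, bond orders sum to 4 (valence 4) → 0 H
  atom 4: O, bond orders sum to 1 (valence 2) → 1 H
  atom 5: O, bond orders sum to 2 (valence 2) → 0 H
  atom 6: C, bond orders sum to 2 (valence 4) → 2 H
  atom 7: C, bond orders sum to 2 (valence 4) → 2 H
  atom 8: C, bond orders sum to 2 (valence 4) → 2 H
  atom 9: C, bond orders sum to 2 (valence 4) → 2 H
  atom 10: C, bond orders sum to 4 (valence 4) → 0 H
  atom 11: C, bond orders sum to 3 (valence 4) → 1 H
  atom 12: O, bond orders sum to 1 (valence 2) → 1 H
  atom 13: C, bond orders sum to 4 (valence 4) → 0 H
  atom 14: N, bond orders sum to 1 (valence 3) → 2 H
  atom 15: O, bond orders sum to 2 (valence 2) → 0 H
Total hydrogens: 17.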